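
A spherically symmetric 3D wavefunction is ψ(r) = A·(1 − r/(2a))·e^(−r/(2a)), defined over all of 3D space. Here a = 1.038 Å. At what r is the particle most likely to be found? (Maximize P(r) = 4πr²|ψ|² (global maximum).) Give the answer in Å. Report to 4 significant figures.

r ≈ 5.435 Å

Differentiate P(r) = 4πr²|ψ|² with respect to r and set to zero.
This gives r = a·(√(5) + 3).
With a = 1.038, the most probable radial distance is 5.4350 Å.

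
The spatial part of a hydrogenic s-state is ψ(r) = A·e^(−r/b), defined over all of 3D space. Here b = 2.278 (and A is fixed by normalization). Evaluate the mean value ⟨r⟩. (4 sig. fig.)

⟨r⟩ ≈ 3.417

⟨r⟩ = ∫ r |ψ|² 4πr² dr over the full domain.
The ratio of the moment integral to the normalization integral gives ⟨r⟩ = 3·b/2.
Putting b = 2.278 gives 3.4170.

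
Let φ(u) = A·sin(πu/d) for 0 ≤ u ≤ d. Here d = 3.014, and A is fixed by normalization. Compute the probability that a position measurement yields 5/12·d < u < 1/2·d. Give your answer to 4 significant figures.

|φ|² is the probability density, so P = ∫_{5/12·d}^{1/2·d} |φ|² du.
Since A² = 1/(d/2), this is the region integral divided by the full normalization integral.
Substituting t = u/d, A² and the length scale cancel in the ratio: P = ∫_{5/12}^{1/2} sin(π·t)^2 dt / ∫_{0}^{1} sin(π·t)^2 dt.
An antiderivative of sin(π·t)^2 is t/2 - sin(2·π·t)/(4·π); evaluating from 5/12 to 1/2 gives 1/(8·π) + 1/24, while the full integral is 1/2.
Evaluating gives P = (3 + π)/(12·π).

P ≈ 0.1629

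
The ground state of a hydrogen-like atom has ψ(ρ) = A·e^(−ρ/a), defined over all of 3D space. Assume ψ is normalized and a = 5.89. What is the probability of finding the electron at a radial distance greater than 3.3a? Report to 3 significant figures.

P ≈ 0.0400

Integrate the radial probability density 4πρ²|ψ|² over ρ > 3.3a.
The full normalization integral is A²·[π·a^3] = 1, fixing A².
Substituting u = ρ/a, A², 4π and the length scale all cancel in the ratio: P = ∫_{3.3}^{∞} u^2·e^(-2·u) du / ∫_{0}^{∞} u^2·e^(-2·u) du.
An antiderivative of u^2·e^(-2·u) is -(2·u^2 + 2·u + 1)·e^(-2·u)/4; evaluating from 3.3 to ∞ gives 1469·e^(-33/5)/200, while the full integral is 1/4.
The region integral divided by the full integral gives P = 0.03997.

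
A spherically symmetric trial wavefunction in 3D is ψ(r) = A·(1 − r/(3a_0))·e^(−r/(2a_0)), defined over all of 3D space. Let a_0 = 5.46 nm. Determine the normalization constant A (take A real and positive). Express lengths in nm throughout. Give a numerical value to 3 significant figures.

A ≈ 0.0271 nm^(-3/2)

Normalization requires ∫|ψ|² 4πr² dr = 1, integrated from 0 to ∞.
Carrying out the integral gives A² · 8·π·a_0^3/3.
So A² = (8·π·a_0^3/3)^(−1).
With a_0 = 5.46: A² = 0.0007333 and A = 0.02708.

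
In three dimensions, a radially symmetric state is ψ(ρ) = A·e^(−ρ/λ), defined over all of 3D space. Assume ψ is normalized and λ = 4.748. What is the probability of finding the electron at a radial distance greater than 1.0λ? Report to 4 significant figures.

Integrate the radial probability density 4πρ²|ψ|² over ρ > 1.0λ.
A² is fixed by ∫₀^∞ 4πρ²|ψ|² dρ = 1, i.e. A² = (π·λ^3)^(−1).
Let u = ρ/λ; then A², 4π and the length scale all cancel, so P = ∫_{1.0}^{∞} u^2·e^(-2·u) du ÷ ∫_{0}^{∞} u^2·e^(-2·u) du.
With ∫ u^2·e^(-2·u) du = -(2·u^2 + 2·u + 1)·e^(-2·u)/4 + C, the region integral is 5·e^(-2)/4 and the full one is 1/4.
This evaluates to P = 0.67668.

P ≈ 0.6767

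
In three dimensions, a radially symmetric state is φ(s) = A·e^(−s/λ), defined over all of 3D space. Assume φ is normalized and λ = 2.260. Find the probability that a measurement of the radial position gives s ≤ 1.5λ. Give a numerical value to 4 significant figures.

With dV = 4πs²ds, the probability is ∫|φ|² dV over s ≤ 1.5λ.
A² is fixed by ∫₀^∞ 4πs²|φ|² ds = 1, i.e. A² = (π·λ^3)^(−1).
In terms of u = s/λ (A², 4π and the length scale all cancel between numerator and denominator), P = [∫_{0}^{1.5} u^2·e^(-2·u) du] / [∫_{0}^{∞} u^2·e^(-2·u) du].
An antiderivative of u^2·e^(-2·u) is -(2·u^2 + 2·u + 1)·e^(-2·u)/4; evaluating from 0 to 1.5 gives 1/4 - 17·e^(-3)/8, while the full integral is 1/4.
The region integral divided by the full integral gives P = 0.57681.

P ≈ 0.5768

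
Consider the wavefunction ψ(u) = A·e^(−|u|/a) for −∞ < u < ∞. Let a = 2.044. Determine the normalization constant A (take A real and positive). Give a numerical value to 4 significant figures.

Normalization requires ∫|ψ|² du = 1, integrated from −∞ to ∞.
With ψ = A·e^(−|u|/a), the integral evaluates to A²·[a].
So A² = (a)^(−1).
Plugging in a = 2.044 yields A = 0.69945.

A ≈ 0.6995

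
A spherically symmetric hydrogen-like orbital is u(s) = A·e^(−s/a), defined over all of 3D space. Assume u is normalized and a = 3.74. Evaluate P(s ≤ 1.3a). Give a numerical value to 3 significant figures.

Integrate the radial probability density 4πs²|u|² over s ≤ 1.3a.
Normalization gives A² = 1/(π·a^3).
Let t = s/a; then A², 4π and the length scale all cancel, so P = ∫_{0}^{1.3} t^2·e^(-2·t) dt ÷ ∫_{0}^{∞} t^2·e^(-2·t) dt.
An antiderivative of t^2·e^(-2·t) is -(2·t^2 + 2·t + 1)·e^(-2·t)/4; evaluating from 0 to 1.3 gives 1/4 - 349·e^(-13/5)/200, while the full integral is 1/4.
The region integral divided by the full integral gives P = 0.4816.

P ≈ 0.482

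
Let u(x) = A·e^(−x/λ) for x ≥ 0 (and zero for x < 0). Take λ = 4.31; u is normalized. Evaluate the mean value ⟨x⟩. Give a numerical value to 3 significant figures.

⟨x⟩ ≈ 2.16

⟨x⟩ = ∫ x |u|² dx over the full domain.
Recall ∫₀^∞ x^m e^(−x/β) dx = m!·β^(m+1), since the A² factors cancel between numerator and denominator, ⟨x⟩ = λ/2.
With λ = 4.31, ⟨x⟩ = 2.155.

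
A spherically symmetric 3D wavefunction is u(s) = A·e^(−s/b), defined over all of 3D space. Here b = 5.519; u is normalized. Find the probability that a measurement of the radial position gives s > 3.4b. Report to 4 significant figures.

Integrate the radial probability density 4πs²|u|² over s > 3.4b.
A² is fixed by ∫₀^∞ 4πs²|u|² ds = 1, i.e. A² = (π·b^3)^(−1).
Substituting t = s/b, A², 4π and the length scale all cancel in the ratio: P = ∫_{3.4}^{∞} t^2·e^(-2·t) dt / ∫_{0}^{∞} t^2·e^(-2·t) dt.
An antiderivative of t^2·e^(-2·t) is -(2·t^2 + 2·t + 1)·e^(-2·t)/4; evaluating from 3.4 to ∞ gives 773·e^(-34/5)/100, while the full integral is 1/4.
This evaluates to P = 0.034438.

P ≈ 0.03444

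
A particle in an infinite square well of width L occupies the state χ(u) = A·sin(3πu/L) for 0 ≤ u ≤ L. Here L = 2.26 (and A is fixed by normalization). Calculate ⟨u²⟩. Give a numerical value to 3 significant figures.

⟨u^2⟩ ≈ 1.67

⟨u²⟩ = ∫ u^2 |χ|² du over the full domain.
The ratio of the moment integral to the normalization integral gives ⟨u²⟩ = -L^2/(18·π^2) + L^2/3.
Putting L = 2.26 gives 1.674.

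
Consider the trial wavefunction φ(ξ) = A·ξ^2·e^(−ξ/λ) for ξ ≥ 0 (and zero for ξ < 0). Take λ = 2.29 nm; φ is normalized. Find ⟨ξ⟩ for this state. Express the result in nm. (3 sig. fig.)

⟨ξ⟩ = ∫ ξ |φ|² dξ over the full domain.
Using ∫₀^∞ ξⁿ e^(−αξ) dξ = n!/αⁿ⁺¹, since the A² factors cancel between numerator and denominator, ⟨ξ⟩ = 5·λ/2.
Putting λ = 2.29 gives 5.725.

⟨ξ⟩ ≈ 5.73 nm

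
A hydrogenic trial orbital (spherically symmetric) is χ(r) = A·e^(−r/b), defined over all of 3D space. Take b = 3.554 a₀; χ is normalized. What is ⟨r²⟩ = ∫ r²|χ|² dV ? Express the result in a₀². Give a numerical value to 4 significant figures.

⟨r^2⟩ ≈ 37.89 a₀^2

By definition ⟨r²⟩ = ∫ r^2 |χ(r)|² 4πr² dr.
Evaluating both integrals, ⟨r²⟩ = 3·b^2.
With b = 3.554, ⟨r^2⟩ = 37.893.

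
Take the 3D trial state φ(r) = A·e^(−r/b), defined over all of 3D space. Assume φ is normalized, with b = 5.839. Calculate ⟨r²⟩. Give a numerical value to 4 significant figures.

⟨r²⟩ = ∫ r^2 |φ|² 4πr² dr over the full domain.
The ratio of the moment integral to the normalization integral gives ⟨r²⟩ = 3·b^2.
Putting b = 5.839 gives 102.28.

⟨r^2⟩ ≈ 102.3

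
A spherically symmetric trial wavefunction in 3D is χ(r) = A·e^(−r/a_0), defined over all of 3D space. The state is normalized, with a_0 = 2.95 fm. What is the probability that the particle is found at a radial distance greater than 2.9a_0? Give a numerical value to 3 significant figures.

P ≈ 0.0715

P = ∫ |χ|² 4πr² dr over r > 2.9a_0.
The full normalization integral is A²·[π·a_0^3] = 1, fixing A².
Substituting u = r/a_0, A², 4π and the length scale all cancel in the ratio: P = ∫_{2.9}^{∞} u^2·e^(-2·u) du / ∫_{0}^{∞} u^2·e^(-2·u) du.
An antiderivative of u^2·e^(-2·u) is -(2·u^2 + 2·u + 1)·e^(-2·u)/4; evaluating from 2.9 to ∞ gives 1181·e^(-29/5)/200, while the full integral is 1/4.
Taking the ratio yields P = 0.07151.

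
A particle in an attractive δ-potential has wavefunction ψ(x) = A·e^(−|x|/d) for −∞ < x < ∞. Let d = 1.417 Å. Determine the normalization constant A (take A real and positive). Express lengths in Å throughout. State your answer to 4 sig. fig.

Normalization requires ∫|ψ|² dx = 1, integrated from −∞ to ∞.
The integral (without the A² prefactor) comes out to d.
Substituting d = 1.417 gives A² = 0.70572, so A = 0.84007.

A ≈ 0.8401 Å^(-1/2)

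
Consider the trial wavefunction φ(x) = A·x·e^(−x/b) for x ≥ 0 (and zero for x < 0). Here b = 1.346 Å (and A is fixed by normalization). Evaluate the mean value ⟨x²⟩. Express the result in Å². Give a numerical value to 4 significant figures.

⟨x^2⟩ ≈ 5.435 Å^2

By definition ⟨x²⟩ = ∫ x^2 |φ(x)|² dx.
The ratio of the moment integral to the normalization integral gives ⟨x²⟩ = 3·b^2.
With b = 1.346, ⟨x^2⟩ = 5.4351.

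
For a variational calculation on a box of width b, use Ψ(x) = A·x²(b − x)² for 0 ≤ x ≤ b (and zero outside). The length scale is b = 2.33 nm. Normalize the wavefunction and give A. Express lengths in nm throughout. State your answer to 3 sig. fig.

Require ∫ |Ψ|² dx = 1 over the whole domain.
Expanding the polynomial and integrating term by term, carrying out the integral gives A² · b^9/630.
Hence A² = 1/[b^9/630].
With b = 2.33: A² = 0.3113 and A = 0.5579.

A ≈ 0.558 nm^(-9/2)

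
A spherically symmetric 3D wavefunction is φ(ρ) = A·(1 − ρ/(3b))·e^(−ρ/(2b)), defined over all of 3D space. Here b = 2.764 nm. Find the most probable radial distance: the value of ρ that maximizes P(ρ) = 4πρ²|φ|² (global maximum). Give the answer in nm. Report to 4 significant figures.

The maximum of P(ρ) = 4πρ²|φ|² occurs where its derivative vanishes.
Solving yields ρ = b.
With b = 2.764, the most probable radial distance is 2.7640 nm.

ρ ≈ 2.764 nm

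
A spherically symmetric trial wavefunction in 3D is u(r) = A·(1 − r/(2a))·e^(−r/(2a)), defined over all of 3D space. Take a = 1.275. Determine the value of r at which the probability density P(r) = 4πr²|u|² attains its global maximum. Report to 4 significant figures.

Differentiate P(r) = 4πr²|u|² with respect to r and set to zero.
Solving yields r = a·(√(5) + 3).
With a = 1.275, the most probable radial distance is 6.6760.

r ≈ 6.676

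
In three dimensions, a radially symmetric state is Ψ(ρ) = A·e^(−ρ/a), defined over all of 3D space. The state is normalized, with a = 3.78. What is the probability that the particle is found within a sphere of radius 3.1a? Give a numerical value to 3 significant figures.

Integrate the radial probability density 4πρ²|Ψ|² over ρ ≤ 3.1a.
The full normalization integral is A²·[π·a^3] = 1, fixing A².
In terms of u = ρ/a (A², 4π and the length scale all cancel between numerator and denominator), P = [∫_{0}^{3.1} u^2·e^(-2·u) du] / [∫_{0}^{∞} u^2·e^(-2·u) du].
Using ∫ u^2·e^(-2·u) du = -(2·u^2 + 2·u + 1)·e^(-2·u)/4, the numerator is 1/4 - 1321·e^(-31/5)/200 and the denominator is 1/4.
The region integral divided by the full integral gives P = 0.9464.

P ≈ 0.946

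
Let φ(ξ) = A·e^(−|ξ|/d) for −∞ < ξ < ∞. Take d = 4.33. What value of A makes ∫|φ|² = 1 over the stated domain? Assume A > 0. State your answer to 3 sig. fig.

Require ∫ |φ|² dξ = 1 over the whole domain.
Recall ∫₀^∞ ξ^m e^(−ξ/β) dξ = m!·β^(m+1), with φ = A·e^(−|ξ|/d), the integral evaluates to A²·[d].
Setting this equal to 1 gives A² = 1/(d).
With d = 4.33: A² = 0.2309 and A = 0.4806.

A ≈ 0.481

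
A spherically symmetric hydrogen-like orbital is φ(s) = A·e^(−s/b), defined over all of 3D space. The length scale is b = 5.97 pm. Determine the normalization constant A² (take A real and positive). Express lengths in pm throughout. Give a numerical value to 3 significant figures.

Require ∫ |φ|² 4πs² ds = 1 over the whole domain.
The angular integral contributes 4π, leaving ∫₀^∞ s²|φ|² ds.
With ∫₀^∞ s^2 e^(−αs) ds = 2!/α^3, with φ = A·e^(−s/b), the integral evaluates to A²·[π·b^3].
Setting this equal to 1 gives A² = 1/(π·b^3).
Plugging in b = 5.97 yields A = 0.03868.

A^2 ≈ 0.00150 pm^(-3)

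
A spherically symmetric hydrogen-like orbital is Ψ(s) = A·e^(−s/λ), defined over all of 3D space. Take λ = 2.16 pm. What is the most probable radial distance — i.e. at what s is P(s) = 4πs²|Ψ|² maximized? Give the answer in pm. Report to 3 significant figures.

s ≈ 2.16 pm

The maximum of P(s) = 4πs²|Ψ|² occurs where its derivative vanishes.
This gives s = λ.
With λ = 2.16, the most probable radial distance is 2.160 pm.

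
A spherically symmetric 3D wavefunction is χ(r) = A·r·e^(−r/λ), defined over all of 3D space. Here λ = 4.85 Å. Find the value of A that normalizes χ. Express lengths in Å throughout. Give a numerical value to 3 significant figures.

A ≈ 0.00629 Å^(-5/2)

Require ∫ |χ|² 4πr² dr = 1 over the whole domain.
(Spherical symmetry: dV = 4πr² dr.)
With ∫₀^∞ r^4 e^(−αr) dr = 4!/α^5, carrying out the integral gives A² · 3·π·λ^5.
With λ = 4.85: A² = 0.00003954 and A = 0.006288.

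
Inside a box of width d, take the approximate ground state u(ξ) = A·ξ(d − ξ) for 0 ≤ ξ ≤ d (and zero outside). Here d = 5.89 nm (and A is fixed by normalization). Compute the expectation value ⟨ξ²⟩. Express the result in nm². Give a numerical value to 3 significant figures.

⟨ξ²⟩ = ∫ ξ^2 |u|² dξ over the full domain.
The ratio of the moment integral to the normalization integral gives ⟨ξ²⟩ = 2·d^2/7.
Putting d = 5.89 gives 9.912.

⟨ξ^2⟩ ≈ 9.91 nm^2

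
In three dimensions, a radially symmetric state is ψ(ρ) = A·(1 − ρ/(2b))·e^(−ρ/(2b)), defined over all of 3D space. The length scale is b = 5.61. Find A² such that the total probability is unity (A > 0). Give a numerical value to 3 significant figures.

A^2 ≈ 0.000225

The normalization condition is ∫|ψ|² 4πρ² dρ = 1 from 0 to ∞.
The angular integral contributes 4π, leaving ∫₀^∞ ρ²|ψ|² dρ.
Carrying out the integral gives A² · 8·π·b^3.
Setting this equal to 1 gives A² = 1/(8·π·b^3).
Plugging in b = 5.61 yields A = 0.01501.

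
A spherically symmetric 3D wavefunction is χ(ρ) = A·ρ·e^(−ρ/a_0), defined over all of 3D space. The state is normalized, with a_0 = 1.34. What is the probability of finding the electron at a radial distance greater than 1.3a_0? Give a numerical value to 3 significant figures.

P ≈ 0.877

With dV = 4πρ²dρ, the probability is ∫|χ|² dV over ρ > 1.3a_0.
Normalization gives A² = 1/(3·π·a_0^5).
In terms of u = ρ/a_0 (A², 4π and the length scale all cancel between numerator and denominator), P = [∫_{1.3}^{∞} u^4·e^(-2·u) du] / [∫_{0}^{∞} u^4·e^(-2·u) du].
With ∫ u^4·e^(-2·u) du = -(u^4/2 + u^3 + 3·u^2/2 + 3·u/2 + 3/4)·e^(-2·u) + C, the region integral is ≈ 0.65807 and the full one is 3/4.
Taking the ratio yields P = 0.8774.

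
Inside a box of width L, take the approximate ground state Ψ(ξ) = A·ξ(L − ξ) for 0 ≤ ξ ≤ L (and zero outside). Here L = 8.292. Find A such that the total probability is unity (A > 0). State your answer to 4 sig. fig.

A ≈ 0.02766

We need A² ∫|f|² dξ = 1, taking the integral from 0 to L.
The integral (without the A² prefactor) comes out to L^5/30.
So A² = (L^5/30)^(−1).
Substituting L = 8.292 gives A² = 0.00076529, so A = 0.027664.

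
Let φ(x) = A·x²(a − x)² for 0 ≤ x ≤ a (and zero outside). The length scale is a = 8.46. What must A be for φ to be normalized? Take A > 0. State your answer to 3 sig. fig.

A ≈ 0.00168

We need A² ∫|f|² dx = 1, taking the integral from 0 to a.
Carrying out the integral gives A² · a^9/630.
Hence A² = 1/[a^9/630].
Substituting a = 8.46 gives A² = 0.000002838, so A = 0.001685.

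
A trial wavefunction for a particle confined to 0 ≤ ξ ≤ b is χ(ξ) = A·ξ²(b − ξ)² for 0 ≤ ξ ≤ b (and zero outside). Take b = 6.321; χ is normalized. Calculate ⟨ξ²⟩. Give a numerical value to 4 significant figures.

⟨ξ^2⟩ ≈ 10.90

⟨ξ²⟩ = ∫ ξ^2 |χ|² dξ over the full domain.
Expanding the polynomial and integrating term by term, the ratio of the moment integral to the normalization integral gives ⟨ξ²⟩ = 3·b^2/11.
With b = 6.321, ⟨ξ^2⟩ = 10.897.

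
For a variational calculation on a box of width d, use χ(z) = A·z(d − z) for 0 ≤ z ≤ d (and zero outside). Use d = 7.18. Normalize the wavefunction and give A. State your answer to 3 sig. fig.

A ≈ 0.0397

We need A² ∫|f|² dz = 1, taking the integral from 0 to d.
Carrying out the integral gives A² · d^5/30.
So A² = (d^5/30)^(−1).
Substituting d = 7.18 gives A² = 0.001572, so A = 0.03965.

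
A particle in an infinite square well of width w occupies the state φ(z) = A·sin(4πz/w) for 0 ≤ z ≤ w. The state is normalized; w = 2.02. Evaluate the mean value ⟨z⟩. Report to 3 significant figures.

The expectation value is the |φ|²-weighted average of z: ∫ z|φ|² dz.
Using sin²θ = (1 − cos 2θ)/2, since the A² factors cancel between numerator and denominator, ⟨z⟩ = w/2.
Putting w = 2.02 gives 1.010.

⟨z⟩ ≈ 1.01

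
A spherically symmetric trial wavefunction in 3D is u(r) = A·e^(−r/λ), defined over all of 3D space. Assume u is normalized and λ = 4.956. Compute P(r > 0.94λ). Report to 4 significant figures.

P = ∫ |u|² 4πr² dr over r > 0.94λ.
A² is fixed by ∫₀^∞ 4πr²|u|² dr = 1, i.e. A² = (π·λ^3)^(−1).
Let t = r/λ; then A², 4π and the length scale all cancel, so P = ∫_{0.94}^{∞} t^2·e^(-2·t) dt ÷ ∫_{0}^{∞} t^2·e^(-2·t) dt.
With ∫ t^2·e^(-2·t) dt = -(2·t^2 + 2·t + 1)·e^(-2·t)/4 + C, the region integral is 5809·e^(-47/25)/5000 and the full one is 1/4.
The region integral divided by the full integral gives P = 0.70912.

P ≈ 0.7091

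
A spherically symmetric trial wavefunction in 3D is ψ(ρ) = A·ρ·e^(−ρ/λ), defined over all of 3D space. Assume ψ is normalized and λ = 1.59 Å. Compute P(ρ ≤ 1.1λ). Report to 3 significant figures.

P = ∫ |ψ|² 4πρ² dρ over ρ ≤ 1.1λ.
The full normalization integral is A²·[3·π·λ^5] = 1, fixing A².
Let u = ρ/λ; then A², 4π and the length scale all cancel, so P = ∫_{0}^{1.1} u^4·e^(-2·u) du ÷ ∫_{0}^{∞} u^4·e^(-2·u) du.
An antiderivative of u^4·e^(-2·u) is -(u^4/2 + u^3 + 3·u^2/2 + 3·u/2 + 3/4)·e^(-2·u); evaluating from 0 to 1.1 gives ≈ 0.054372, while the full integral is 3/4.
This evaluates to P = 0.07250.

P ≈ 0.0725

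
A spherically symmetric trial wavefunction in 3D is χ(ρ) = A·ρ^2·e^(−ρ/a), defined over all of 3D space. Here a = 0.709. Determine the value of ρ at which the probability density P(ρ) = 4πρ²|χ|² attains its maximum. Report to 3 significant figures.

ρ ≈ 2.13

Differentiate P(ρ) = 4πρ²|χ|² with respect to ρ and set to zero.
Solving yields ρ = 3·a.
With a = 0.709, the most probable radial distance is 2.127.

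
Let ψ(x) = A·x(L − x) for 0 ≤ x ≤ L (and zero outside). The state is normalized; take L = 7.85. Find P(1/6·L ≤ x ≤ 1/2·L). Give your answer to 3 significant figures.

P = ∫_{1/6·L}^{1/2·L} |ψ(x)|² dx.
The normalization integral ∫|ψ|²dx over the whole domain equals L^5/30·A², and A² cancels in the ratio.
Let u = x/L; then A² and the length scale cancel, so P = ∫_{1/6}^{1/2} u^2·(1 - u)^2 du ÷ ∫_{0}^{1} u^2·(1 - u)^2 du.
Using ∫ u^2·(1 - u)^2 du = u^3·(6·u^2 - 15·u + 10)/30, the numerator is ≈ 0.015484 and the denominator is 1/30.
Taking the ratio, P = 301/648.

P ≈ 0.465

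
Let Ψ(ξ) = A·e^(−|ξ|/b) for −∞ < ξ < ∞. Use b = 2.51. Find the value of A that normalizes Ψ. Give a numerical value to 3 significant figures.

Require ∫ |Ψ|² dξ = 1 over the whole domain.
Using ∫₀^∞ ξⁿ e^(−αξ) dξ = n!/αⁿ⁺¹, with Ψ = A·e^(−|ξ|/b), the integral evaluates to A²·[b].
Hence A² = 1/[b].
Plugging in b = 2.51 yields A = 0.6312.

A ≈ 0.631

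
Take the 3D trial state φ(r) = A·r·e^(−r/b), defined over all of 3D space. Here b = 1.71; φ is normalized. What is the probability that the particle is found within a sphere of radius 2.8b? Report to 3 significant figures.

P ≈ 0.658

P = ∫ |φ|² 4πr² dr over r ≤ 2.8b.
Normalization gives A² = 1/(3·π·b^5).
In terms of u = r/b (A², 4π and the length scale all cancel between numerator and denominator), P = [∫_{0}^{2.8} u^4·e^(-2·u) du] / [∫_{0}^{∞} u^4·e^(-2·u) du].
Using ∫ u^4·e^(-2·u) du = -(u^4/2 + u^3 + 3·u^2/2 + 3·u/2 + 3/4)·e^(-2·u), the numerator is ≈ 0.49339 and the denominator is 3/4.
Taking the ratio yields P = 0.6578.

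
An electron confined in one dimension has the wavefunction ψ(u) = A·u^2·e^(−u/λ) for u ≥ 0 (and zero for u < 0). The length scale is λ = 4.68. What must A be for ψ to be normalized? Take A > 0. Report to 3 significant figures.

A ≈ 0.0244

The normalization condition is ∫|ψ|² du = 1 from 0 to ∞.
Using ∫₀^∞ uⁿ e^(−αu) du = n!/αⁿ⁺¹, carrying out the integral gives A² · 3·λ^5/4.
So A² = (3·λ^5/4)^(−1).
Substituting λ = 4.68 gives A² = 0.0005939, so A = 0.02437.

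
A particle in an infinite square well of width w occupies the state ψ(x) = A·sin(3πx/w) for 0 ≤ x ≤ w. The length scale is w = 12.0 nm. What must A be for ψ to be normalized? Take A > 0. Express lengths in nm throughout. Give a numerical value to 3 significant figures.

Normalization requires ∫|ψ|² dx = 1, integrated from 0 to w.
Carrying out the integral gives A² · w/2.
So A² = (w/2)^(−1).
With w = 12.0: A² = 0.1667 and A = 0.4082.

A ≈ 0.408 nm^(-1/2)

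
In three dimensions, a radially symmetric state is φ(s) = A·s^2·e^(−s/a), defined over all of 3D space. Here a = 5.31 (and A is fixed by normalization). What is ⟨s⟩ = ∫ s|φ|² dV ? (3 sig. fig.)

⟨s⟩ ≈ 18.6

⟨s⟩ = ∫ s |φ|² 4πs² ds over the full domain.
Recall ∫₀^∞ s^m e^(−s/β) ds = m!·β^(m+1), since the A² factors cancel between numerator and denominator, ⟨s⟩ = 7·a/2.
With a = 5.31, ⟨s⟩ = 18.59.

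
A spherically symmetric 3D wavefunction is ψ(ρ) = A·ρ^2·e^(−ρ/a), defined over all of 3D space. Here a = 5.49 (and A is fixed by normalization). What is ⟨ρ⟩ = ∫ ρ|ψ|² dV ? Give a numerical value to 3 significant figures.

⟨ρ⟩ ≈ 19.2

The expectation value is the |ψ|²-weighted average of ρ: ∫ ρ|ψ|² 4πρ² dρ.
Using ∫₀^∞ ρⁿ e^(−αρ) dρ = n!/αⁿ⁺¹, since the A² factors cancel between numerator and denominator, ⟨ρ⟩ = 7·a/2.
Putting a = 5.49 gives 19.22.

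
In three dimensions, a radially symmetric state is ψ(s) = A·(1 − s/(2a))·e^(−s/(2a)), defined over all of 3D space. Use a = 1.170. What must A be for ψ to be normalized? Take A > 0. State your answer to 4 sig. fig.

A ≈ 0.1576

Normalization requires ∫|ψ|² 4πs² ds = 1, integrated from 0 to ∞.
With ∫₀^∞ s^4 e^(−αs) ds = 4!/α^5, the integral (without the A² prefactor) comes out to 8·π·a^3.
So A² = (8·π·a^3)^(−1).
Substituting a = 1.170 gives A² = 0.024843, so A = 0.15762.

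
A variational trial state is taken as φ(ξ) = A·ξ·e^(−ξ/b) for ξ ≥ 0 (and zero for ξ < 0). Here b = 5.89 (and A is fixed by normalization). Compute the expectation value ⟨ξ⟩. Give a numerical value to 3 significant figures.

⟨ξ⟩ ≈ 8.84

⟨ξ⟩ = ∫ ξ |φ|² dξ over the full domain.
With ∫₀^∞ ξ^3 e^(−αξ) dξ = 3!/α^4, evaluating both integrals, ⟨ξ⟩ = 3·b/2.
Putting b = 5.89 gives 8.835.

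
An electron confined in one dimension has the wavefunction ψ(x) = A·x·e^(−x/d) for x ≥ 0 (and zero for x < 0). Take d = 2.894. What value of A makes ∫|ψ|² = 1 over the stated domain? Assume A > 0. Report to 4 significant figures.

A ≈ 0.4062

The normalization condition is ∫|ψ|² dx = 1 from 0 to ∞.
With ∫₀^∞ x^2 e^(−αx) dx = 2!/α^3, with ψ = A·x·e^(−x/d), the integral evaluates to A²·[d^3/4].
Setting this equal to 1 gives A² = 1/(d^3/4).
Plugging in d = 2.894 yields A = 0.40624.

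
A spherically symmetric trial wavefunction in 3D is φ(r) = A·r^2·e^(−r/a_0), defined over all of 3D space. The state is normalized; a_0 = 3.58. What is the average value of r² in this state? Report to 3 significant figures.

⟨r^2⟩ ≈ 179

The expectation value is the |φ|²-weighted average of r^2: ∫ r^2|φ|² 4πr² dr.
With ∫₀^∞ r^8 e^(−αr) dr = 8!/α^9, evaluating both integrals, ⟨r²⟩ = 14·a_0^2.
With a_0 = 3.58, ⟨r^2⟩ = 179.4.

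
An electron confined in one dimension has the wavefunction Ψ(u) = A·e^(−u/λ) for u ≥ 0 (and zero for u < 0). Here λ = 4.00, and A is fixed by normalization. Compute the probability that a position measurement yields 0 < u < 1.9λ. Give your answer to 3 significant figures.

|Ψ|² is the probability density, so P = ∫_{0}^{1.9λ} |Ψ|² du.
The normalization integral ∫|Ψ|²du over the whole domain equals λ/2·A², and A² cancels in the ratio.
Let t = u/λ; then A² and the length scale cancel, so P = ∫_{0}^{1.9} e^(-2·t) dt ÷ ∫_{0}^{∞} e^(-2·t) dt.
With ∫ e^(-2·t) dt = -e^(-2·t)/2 + C, the region integral is 1/2 - e^(-19/5)/2 and the full one is 1/2.
The result is P = 0.9776.

P ≈ 0.978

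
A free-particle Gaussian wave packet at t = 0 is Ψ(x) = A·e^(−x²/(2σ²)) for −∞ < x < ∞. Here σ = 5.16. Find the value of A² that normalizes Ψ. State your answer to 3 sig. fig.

A^2 ≈ 0.109

We need A² ∫|f|² dx = 1, taking the integral from −∞ to ∞.
With ∫_{−∞}^{∞} x^(2m) e^(−αx²) dx = (2m−1)!!·√π / (2^m α^(m+1/2)), the integral (without the A² prefactor) comes out to √(π)·σ.
With σ = 5.16: A² = 0.1093 and A = 0.3307.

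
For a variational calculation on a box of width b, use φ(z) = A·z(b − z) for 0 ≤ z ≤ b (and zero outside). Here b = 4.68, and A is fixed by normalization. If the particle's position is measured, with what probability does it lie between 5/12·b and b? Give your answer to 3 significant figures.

P = ∫_{5/12·b}^{b} |φ(z)|² dz.
Since A² = 1/(b^5/30), this is the region integral divided by the full normalization integral.
Let u = z/b; then A² and the length scale cancel, so P = ∫_{5/12}^{1} u^2·(1 - u)^2 du ÷ ∫_{0}^{1} u^2·(1 - u)^2 du.
Using ∫ u^2·(1 - u)^2 du = u^3·(6·u^2 - 15·u + 10)/30, the numerator is ≈ 0.021779 and the denominator is 1/30.
The result is P = 0.6534.

P ≈ 0.653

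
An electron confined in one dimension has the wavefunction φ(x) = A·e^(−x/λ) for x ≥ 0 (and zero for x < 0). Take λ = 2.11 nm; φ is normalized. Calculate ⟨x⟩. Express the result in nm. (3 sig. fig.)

The expectation value is the |φ|²-weighted average of x: ∫ x|φ|² dx.
Evaluating both integrals, ⟨x⟩ = λ/2.
With λ = 2.11, ⟨x⟩ = 1.055.

⟨x⟩ ≈ 1.06 nm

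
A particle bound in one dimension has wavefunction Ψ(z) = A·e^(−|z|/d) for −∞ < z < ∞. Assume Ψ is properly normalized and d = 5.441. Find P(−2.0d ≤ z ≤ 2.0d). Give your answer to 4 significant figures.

The probability is P = ∫ |Ψ|² dz over [−2.0d, 2.0d].
The normalization integral ∫|Ψ|²dz over the whole domain equals d·A², and A² cancels in the ratio.
Both integrals are even about z = 0, so only the z ≥ 0 halves are needed (the factors of 2 cancel). Substituting u = z/d, A² and the length scale cancel in the ratio: P = ∫_{0}^{2.0} e^(-2·u) du / ∫_{0}^{∞} e^(-2·u) du.
With ∫ e^(-2·u) du = -e^(-2·u)/2 + C, the region integral is 1/2 - e^(-4)/2 and the full one is 1/2.
This works out to P = 0.98168.

P ≈ 0.9817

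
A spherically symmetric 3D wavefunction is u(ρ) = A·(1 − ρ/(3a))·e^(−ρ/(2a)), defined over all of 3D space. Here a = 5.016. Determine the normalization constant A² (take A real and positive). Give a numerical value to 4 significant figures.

A^2 ≈ 0.0009458

Require ∫ |u|² 4πρ² dρ = 1 over the whole domain.
(Spherical symmetry: dV = 4πρ² dρ.)
Recall ∫₀^∞ ρ^m e^(−ρ/β) dρ = m!·β^(m+1), with u = A·(1 − ρ/(3a))·e^(−ρ/(2a)), the integral evaluates to A²·[8·π·a^3/3].
Setting this equal to 1 gives A² = 1/(8·π·a^3/3).
Substituting a = 5.016 gives A² = 0.00094582, so A = 0.030754.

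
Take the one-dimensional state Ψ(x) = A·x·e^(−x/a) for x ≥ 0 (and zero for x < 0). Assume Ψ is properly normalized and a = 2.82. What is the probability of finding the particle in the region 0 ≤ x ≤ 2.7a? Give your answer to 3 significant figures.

P ≈ 0.905

P = ∫_{0}^{2.7a} |Ψ(x)|² dx.
The normalization integral ∫|Ψ|²dx over the whole domain equals a^3/4·A², and A² cancels in the ratio.
Substituting u = x/a, A² and the length scale cancel in the ratio: P = ∫_{0}^{2.7} u^2·e^(-2·u) du / ∫_{0}^{∞} u^2·e^(-2·u) du.
Using ∫ u^2·e^(-2·u) du = -(2·u^2 + 2·u + 1)·e^(-2·u)/4, the numerator is 1/4 - 1049·e^(-27/5)/200 and the denominator is 1/4.
This works out to P = 0.9052.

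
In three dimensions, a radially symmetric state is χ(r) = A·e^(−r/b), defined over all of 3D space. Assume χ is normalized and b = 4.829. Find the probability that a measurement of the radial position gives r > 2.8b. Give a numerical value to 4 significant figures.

With dV = 4πr²dr, the probability is ∫|χ|² dV over r > 2.8b.
The full normalization integral is A²·[π·b^3] = 1, fixing A².
Let u = r/b; then A², 4π and the length scale all cancel, so P = ∫_{2.8}^{∞} u^2·e^(-2·u) du ÷ ∫_{0}^{∞} u^2·e^(-2·u) du.
An antiderivative of u^2·e^(-2·u) is -(2·u^2 + 2·u + 1)·e^(-2·u)/4; evaluating from 2.8 to ∞ gives 557·e^(-28/5)/100, while the full integral is 1/4.
This evaluates to P = 0.082388.

P ≈ 0.08239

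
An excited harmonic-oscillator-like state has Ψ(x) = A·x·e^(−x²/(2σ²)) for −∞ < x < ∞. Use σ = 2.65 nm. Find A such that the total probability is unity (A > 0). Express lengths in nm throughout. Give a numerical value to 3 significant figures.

A ≈ 0.246 nm^(-3/2)

Require ∫ |Ψ|² dx = 1 over the whole domain.
Differentiating ∫e^(−αx²) dx = √(π/α) under α to get the higher moments, ∫|Ψ|² dx = A²·(√(π)·σ^3/2).
Substituting σ = 2.65 gives A² = 0.06063, so A = 0.2462.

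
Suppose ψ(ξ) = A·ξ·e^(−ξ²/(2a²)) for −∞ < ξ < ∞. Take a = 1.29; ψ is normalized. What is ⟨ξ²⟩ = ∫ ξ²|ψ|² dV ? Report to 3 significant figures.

⟨ξ^2⟩ ≈ 2.50

⟨ξ²⟩ = ∫ ξ^2 |ψ|² dξ over the full domain.
Evaluating both integrals, ⟨ξ²⟩ = 3·a^2/2.
Putting a = 1.29 gives 2.496.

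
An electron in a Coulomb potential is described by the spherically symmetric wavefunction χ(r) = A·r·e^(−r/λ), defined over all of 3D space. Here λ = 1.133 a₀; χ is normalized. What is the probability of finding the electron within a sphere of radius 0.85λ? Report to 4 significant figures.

P = ∫ |χ|² 4πr² dr over r ≤ 0.85λ.
Normalization gives A² = 1/(3·π·λ^5).
Substituting u = r/λ, A², 4π and the length scale all cancel in the ratio: P = ∫_{0}^{0.85} u^4·e^(-2·u) du / ∫_{0}^{∞} u^4·e^(-2·u) du.
An antiderivative of u^4·e^(-2·u) is -(u^4/2 + u^3 + 3·u^2/2 + 3·u/2 + 3/4)·e^(-2·u); evaluating from 0 to 0.85 gives ≈ 0.0222111, while the full integral is 3/4.
The region integral divided by the full integral gives P = 0.029615.

P ≈ 0.02961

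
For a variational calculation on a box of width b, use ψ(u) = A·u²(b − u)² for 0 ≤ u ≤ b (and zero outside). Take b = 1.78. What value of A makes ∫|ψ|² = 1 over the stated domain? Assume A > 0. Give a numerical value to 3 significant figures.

A ≈ 1.87

Require ∫ |ψ|² du = 1 over the whole domain.
Expanding the polynomial and integrating term by term, with ψ = A·u²(b − u)², the integral evaluates to A²·[b^9/630].
Hence A² = 1/[b^9/630].
Plugging in b = 1.78 yields A = 1.874.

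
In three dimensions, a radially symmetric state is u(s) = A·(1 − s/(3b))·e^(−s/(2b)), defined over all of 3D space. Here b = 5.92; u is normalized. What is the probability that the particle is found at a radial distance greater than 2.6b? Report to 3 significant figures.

Integrate the radial probability density 4πs²|u|² over s > 2.6b.
The full normalization integral is A²·[8·π·b^3/3] = 1, fixing A².
Let t = s/b; then A², 4π and the length scale all cancel, so P = ∫_{2.6}^{∞} t^2·(1 - t/3)^2·e^(-t) dt ÷ ∫_{0}^{∞} t^2·(1 - t/3)^2·e^(-t) dt.
Using ∫ t^2·(1 - t/3)^2·e^(-t) dt = (-t^4 + 2·t^3 - 3·t^2 - 6·t - 6)·e^(-t)/9, the numerator is ≈ 0.43265 and the denominator is 2/3.
This evaluates to P = 0.6490.

P ≈ 0.649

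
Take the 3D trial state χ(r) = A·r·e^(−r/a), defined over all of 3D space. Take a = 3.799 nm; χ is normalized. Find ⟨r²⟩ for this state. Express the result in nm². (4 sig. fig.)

The expectation value is the |χ|²-weighted average of r^2: ∫ r^2|χ|² 4πr² dr.
With ∫₀^∞ r^6 e^(−αr) dr = 6!/α^7, since the A² factors cancel between numerator and denominator, ⟨r²⟩ = 15·a^2/2.
Putting a = 3.799 gives 108.24.

⟨r^2⟩ ≈ 108.2 nm^2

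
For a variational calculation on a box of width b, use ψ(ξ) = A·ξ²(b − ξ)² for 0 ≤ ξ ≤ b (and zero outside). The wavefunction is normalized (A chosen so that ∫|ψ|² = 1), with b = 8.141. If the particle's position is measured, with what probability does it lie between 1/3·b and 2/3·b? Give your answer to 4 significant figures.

The probability is P = ∫ |ψ|² dξ over [1/3·b, 2/3·b].
The normalization integral ∫|ψ|²dξ over the whole domain equals b^9/630·A², and A² cancels in the ratio.
In terms of u = ξ/b (A² and the length scale cancel between numerator and denominator), P = [∫_{1/3}^{2/3} u^4·(1 - u)^4 du] / [∫_{0}^{1} u^4·(1 - u)^4 du].
Using ∫ u^4·(1 - u)^4 du = u^5·(70·u^4 - 315·u^3 + 540·u^2 - 420·u + 126)/630, the numerator is ≈ 0.00112747 and the denominator is 1/630.
This works out to P = 0.71031.

P ≈ 0.7103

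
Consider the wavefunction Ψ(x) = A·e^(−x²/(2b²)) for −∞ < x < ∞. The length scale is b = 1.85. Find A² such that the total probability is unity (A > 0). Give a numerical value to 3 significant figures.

A^2 ≈ 0.305

The normalization condition is ∫|Ψ|² dx = 1 from −∞ to ∞.
With Ψ = A·e^(−x²/(2b²)), the integral evaluates to A²·[√(π)·b].
Plugging in b = 1.85 yields A = 0.5522.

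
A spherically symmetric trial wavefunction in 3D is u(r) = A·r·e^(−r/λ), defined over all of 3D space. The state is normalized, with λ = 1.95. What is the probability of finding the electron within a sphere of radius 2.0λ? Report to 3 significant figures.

With dV = 4πr²dr, the probability is ∫|u|² dV over r ≤ 2.0λ.
A² is fixed by ∫₀^∞ 4πr²|u|² dr = 1, i.e. A² = (3·π·λ^5)^(−1).
Let t = r/λ; then A², 4π and the length scale all cancel, so P = ∫_{0}^{2.0} t^4·e^(-2·t) dt ÷ ∫_{0}^{∞} t^4·e^(-2·t) dt.
An antiderivative of t^4·e^(-2·t) is -(t^4/2 + t^3 + 3·t^2/2 + 3·t/2 + 3/4)·e^(-2·t); evaluating from 0 to 2.0 gives 3/4 - 103·e^(-4)/4, while the full integral is 3/4.
The region integral divided by the full integral gives P = 0.3712.

P ≈ 0.371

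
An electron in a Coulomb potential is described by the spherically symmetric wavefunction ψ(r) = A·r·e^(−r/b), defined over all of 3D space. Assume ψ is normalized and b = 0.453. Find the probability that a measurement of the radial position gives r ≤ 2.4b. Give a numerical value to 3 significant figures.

P ≈ 0.524

P = ∫ |ψ|² 4πr² dr over r ≤ 2.4b.
A² is fixed by ∫₀^∞ 4πr²|ψ|² dr = 1, i.e. A² = (3·π·b^5)^(−1).
In terms of u = r/b (A², 4π and the length scale all cancel between numerator and denominator), P = [∫_{0}^{2.4} u^4·e^(-2·u) du] / [∫_{0}^{∞} u^4·e^(-2·u) du].
With ∫ u^4·e^(-2·u) du = -(u^4/2 + u^3 + 3·u^2/2 + 3·u/2 + 3/4)·e^(-2·u) + C, the region integral is ≈ 0.39281 and the full one is 3/4.
The region integral divided by the full integral gives P = 0.5237.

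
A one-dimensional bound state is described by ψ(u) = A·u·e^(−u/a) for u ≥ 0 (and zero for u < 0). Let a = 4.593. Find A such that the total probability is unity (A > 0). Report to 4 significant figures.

The normalization condition is ∫|ψ|² du = 1 from 0 to ∞.
The integral (without the A² prefactor) comes out to a^3/4.
Substituting a = 4.593 gives A² = 0.041283, so A = 0.20318.

A ≈ 0.2032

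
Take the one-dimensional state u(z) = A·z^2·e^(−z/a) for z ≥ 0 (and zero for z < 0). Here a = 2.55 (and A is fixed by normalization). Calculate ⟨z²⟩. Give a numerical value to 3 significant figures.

The expectation value is the |u|²-weighted average of z^2: ∫ z^2|u|² dz.
The ratio of the moment integral to the normalization integral gives ⟨z²⟩ = 15·a^2/2.
Putting a = 2.55 gives 48.77.

⟨z^2⟩ ≈ 48.8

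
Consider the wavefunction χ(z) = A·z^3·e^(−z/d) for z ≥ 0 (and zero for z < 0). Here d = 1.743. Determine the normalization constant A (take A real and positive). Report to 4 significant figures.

A ≈ 0.06031

Require ∫ |χ|² dz = 1 over the whole domain.
Using ∫₀^∞ zⁿ e^(−αz) dz = n!/αⁿ⁺¹, the integral (without the A² prefactor) comes out to 45·d^7/8.
Plugging in d = 1.743 yields A = 0.060311.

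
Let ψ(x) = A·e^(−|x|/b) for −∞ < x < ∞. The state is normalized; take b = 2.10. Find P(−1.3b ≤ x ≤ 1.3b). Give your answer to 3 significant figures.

P = ∫_{−1.3b}^{1.3b} |ψ(x)|² dx.
With A² fixed by ∫|ψ|² = 1, i.e. A² = (b)^(−1), substitute and integrate.
By symmetry take twice the x ≥ 0 contribution in numerator and denominator; the 2's cancel. Substituting u = x/b, A² and the length scale cancel in the ratio: P = ∫_{0}^{1.3} e^(-2·u) du / ∫_{0}^{∞} e^(-2·u) du.
Using ∫ e^(-2·u) du = -e^(-2·u)/2, the numerator is 1/2 - e^(-13/5)/2 and the denominator is 1/2.
Taking the ratio, P = 0.9257.

P ≈ 0.926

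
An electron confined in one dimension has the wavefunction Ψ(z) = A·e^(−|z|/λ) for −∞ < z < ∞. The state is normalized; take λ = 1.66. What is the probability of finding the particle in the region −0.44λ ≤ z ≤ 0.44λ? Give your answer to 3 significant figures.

|Ψ|² is the probability density, so P = ∫_{−0.44λ}^{0.44λ} |Ψ|² dz.
With A² fixed by ∫|Ψ|² = 1, i.e. A² = (λ)^(−1), substitute and integrate.
Both integrals are even about z = 0, so only the z ≥ 0 halves are needed (the factors of 2 cancel). Substituting u = z/λ, A² and the length scale cancel in the ratio: P = ∫_{0}^{0.44} e^(-2·u) du / ∫_{0}^{∞} e^(-2·u) du.
An antiderivative of e^(-2·u) is -e^(-2·u)/2; evaluating from 0 to 0.44 gives 1/2 - e^(-22/25)/2, while the full integral is 1/2.
The result is P = 0.5852.

P ≈ 0.585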